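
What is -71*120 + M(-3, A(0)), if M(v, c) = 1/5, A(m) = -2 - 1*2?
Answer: -42599/5 ≈ -8519.8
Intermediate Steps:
A(m) = -4 (A(m) = -2 - 2 = -4)
M(v, c) = 1/5
-71*120 + M(-3, A(0)) = -71*120 + 1/5 = -8520 + 1/5 = -42599/5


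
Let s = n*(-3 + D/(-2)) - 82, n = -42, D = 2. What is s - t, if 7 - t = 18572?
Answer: 18651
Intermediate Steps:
t = -18565 (t = 7 - 1*18572 = 7 - 18572 = -18565)
s = 86 (s = -42*(-3 + 2/(-2)) - 82 = -42*(-3 - 1/2*2) - 82 = -42*(-3 - 1) - 82 = -42*(-4) - 82 = 168 - 82 = 86)
s - t = 86 - 1*(-18565) = 86 + 18565 = 18651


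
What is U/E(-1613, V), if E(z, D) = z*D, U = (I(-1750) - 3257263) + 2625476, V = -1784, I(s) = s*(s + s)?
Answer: 5493213/2877592 ≈ 1.9090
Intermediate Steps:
I(s) = 2*s² (I(s) = s*(2*s) = 2*s²)
U = 5493213 (U = (2*(-1750)² - 3257263) + 2625476 = (2*3062500 - 3257263) + 2625476 = (6125000 - 3257263) + 2625476 = 2867737 + 2625476 = 5493213)
E(z, D) = D*z
U/E(-1613, V) = 5493213/((-1784*(-1613))) = 5493213/2877592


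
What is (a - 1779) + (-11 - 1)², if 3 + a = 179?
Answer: -1459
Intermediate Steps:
a = 176 (a = -3 + 179 = 176)
(a - 1779) + (-11 - 1)² = (176 - 1779) + (-11 - 1)² = -1603 + (-12)² = -1603 + 144 = -1459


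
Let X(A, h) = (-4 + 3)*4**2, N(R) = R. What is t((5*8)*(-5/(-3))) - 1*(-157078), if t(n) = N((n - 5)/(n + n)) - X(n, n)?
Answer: 12567557/80 ≈ 1.5709e+5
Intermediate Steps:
X(A, h) = -16 (X(A, h) = -1*16 = -16)
t(n) = 16 + (-5 + n)/(2*n) (t(n) = (n - 5)/(n + n) - 1*(-16) = (-5 + n)/((2*n)) + 16 = (-5 + n)*(1/(2*n)) + 16 = (-5 + n)/(2*n) + 16 = 16 + (-5 + n)/(2*n))
t((5*8)*(-5/(-3))) - 1*(-157078) = (-5 + 33*((5*8)*(-5/(-3))))/(2*(((5*8)*(-5/(-3))))) - 1*(-157078) = (-5 + 33*(40*(-5*(-1/3))))/(2*((40*(-5*(-1/3))))) + 157078 = (-5 + 33*(40*(5/3)))/(2*((40*(5/3)))) + 157078 = (-5 + 33*(200/3))/(2*(200/3)) + 157078 = (1/2)*(3/200)*(-5 + 2200) + 157078 = (1/2)*(3/200)*2195 + 157078 = 1317/80 + 157078 = 12567557/80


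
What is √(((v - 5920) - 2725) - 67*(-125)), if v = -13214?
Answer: 2*I*√3371 ≈ 116.12*I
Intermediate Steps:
√(((v - 5920) - 2725) - 67*(-125)) = √(((-13214 - 5920) - 2725) - 67*(-125)) = √((-19134 - 2725) + 8375) = √(-21859 + 8375) = √(-13484) = 2*I*√3371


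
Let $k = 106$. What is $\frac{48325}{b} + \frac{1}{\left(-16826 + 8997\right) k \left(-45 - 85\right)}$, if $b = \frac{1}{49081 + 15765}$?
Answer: $\frac{338073060578279001}{107883620} \approx 3.1337 \cdot 10^{9}$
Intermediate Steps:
$b = \frac{1}{64846} \approx 1.5421 \cdot 10^{-5}$
$\frac{48325}{b} + \frac{1}{\left(-16826 + 8997\right) k \left(-45 - 85\right)} = 48325 \frac{1}{\frac{1}{64846}} + \frac{1}{\left(-16826 + 8997\right) 106 \left(-45 - 85\right)} = 48325 \cdot 64846 + \frac{1}{\left(-7829\right) 106 \left(-130\right)} = 3133682950 - \frac{1}{7829 \left(-13780\right)} = 3133682950 - - \frac{1}{107883620} = 3133682950 + \frac{1}{107883620} = \frac{338073060578279001}{107883620}$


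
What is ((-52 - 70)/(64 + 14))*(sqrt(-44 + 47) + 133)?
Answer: -8113/39 - 61*sqrt(3)/39 ≈ -210.73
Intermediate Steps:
((-52 - 70)/(64 + 14))*(sqrt(-44 + 47) + 133) = (-122/78)*(sqrt(3) + 133) = (-122*1/78)*(133 + sqrt(3)) = -61*(133 + sqrt(3))/39 = -8113/39 - 61*sqrt(3)/39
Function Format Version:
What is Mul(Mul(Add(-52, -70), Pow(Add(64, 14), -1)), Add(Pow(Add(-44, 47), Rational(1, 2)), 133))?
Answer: Add(Rational(-8113, 39), Mul(Rational(-61, 39), Pow(3, Rational(1, 2)))) ≈ -210.73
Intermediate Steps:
Mul(Mul(Add(-52, -70), Pow(Add(64, 14), -1)), Add(Pow(Add(-44, 47), Rational(1, 2)), 133)) = Mul(Mul(-122, Pow(78, -1)), Add(Pow(3, Rational(1, 2)), 133)) = Mul(Mul(-122, Rational(1, 78)), Add(133, Pow(3, Rational(1, 2)))) = Mul(Rational(-61, 39), Add(133, Pow(3, Rational(1, 2)))) = Add(Rational(-8113, 39), Mul(Rational(-61, 39), Pow(3, Rational(1, 2))))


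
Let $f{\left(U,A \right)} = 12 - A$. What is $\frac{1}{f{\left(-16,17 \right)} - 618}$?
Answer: $- \frac{1}{623} \approx -0.0016051$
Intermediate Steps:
$\frac{1}{f{\left(-16,17 \right)} - 618} = \frac{1}{\left(12 - 17\right) - 618} = \frac{1}{-5 - 618} = \frac{1}{-623} = - \frac{1}{623}$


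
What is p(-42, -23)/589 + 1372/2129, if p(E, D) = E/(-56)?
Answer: 3238819/5015924 ≈ 0.64571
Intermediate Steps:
p(E, D) = -E/56 (p(E, D) = E*(-1/56) = -E/56)
p(-42, -23)/589 + 1372/2129 = -1/56*(-42)/589 + 1372/2129 = (¾)*(1/589) + 1372*(1/2129) = 3/2356 + 1372/2129 = 3238819/5015924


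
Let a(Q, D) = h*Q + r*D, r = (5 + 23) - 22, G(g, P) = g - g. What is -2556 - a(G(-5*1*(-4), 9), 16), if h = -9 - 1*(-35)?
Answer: -2652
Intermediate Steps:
G(g, P) = 0
h = 26 (h = -9 + 35 = 26)
r = 6 (r = 28 - 22 = 6)
a(Q, D) = 6*D + 26*Q (a(Q, D) = 26*Q + 6*D = 6*D + 26*Q)
-2556 - a(G(-5*1*(-4), 9), 16) = -2556 - (6*16 + 26*0) = -2556 - (96 + 0) = -2556 - 1*96 = -2556 - 96 = -2652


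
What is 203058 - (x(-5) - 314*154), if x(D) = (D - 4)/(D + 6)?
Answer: 251423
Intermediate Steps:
x(D) = (-4 + D)/(6 + D)
203058 - (x(-5) - 314*154) = 203058 - ((-4 - 5)/(6 - 5) - 314*154) = 203058 - (-9/1 - 48356) = 203058 - (1*(-9) - 48356) = 203058 - (-9 - 48356) = 203058 - 1*(-48365) = 203058 + 48365 = 251423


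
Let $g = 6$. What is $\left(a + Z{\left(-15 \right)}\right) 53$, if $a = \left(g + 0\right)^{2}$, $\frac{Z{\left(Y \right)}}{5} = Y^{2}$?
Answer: $61533$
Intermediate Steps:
$Z{\left(Y \right)} = 5 Y^{2}$
$a = 36$ ($a = \left(6 + 0\right)^{2} = 6^{2} = 36$)
$\left(a + Z{\left(-15 \right)}\right) 53 = \left(36 + 5 \left(-15\right)^{2}\right) 53 = \left(36 + 5 \cdot 225\right) 53 = \left(36 + 1125\right) 53 = 1161 \cdot 53 = 61533$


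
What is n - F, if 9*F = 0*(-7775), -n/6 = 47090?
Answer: -282540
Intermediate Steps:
n = -282540 (n = -6*47090 = -282540)
F = 0 (F = (0*(-7775))/9 = (1/9)*0 = 0)
n - F = -282540 - 1*0 = -282540 + 0 = -282540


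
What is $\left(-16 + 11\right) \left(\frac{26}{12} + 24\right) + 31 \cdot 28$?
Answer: $\frac{4423}{6} \approx 737.17$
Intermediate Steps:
$\left(-16 + 11\right) \left(\frac{26}{12} + 24\right) + 31 \cdot 28 = - 5 \left(26 \cdot \frac{1}{12} + 24\right) + 868 = - 5 \left(\frac{13}{6} + 24\right) + 868 = \left(-5\right) \frac{157}{6} + 868 = - \frac{785}{6} + 868 = \frac{4423}{6}$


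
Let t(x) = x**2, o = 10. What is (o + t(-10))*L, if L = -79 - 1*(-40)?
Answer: -4290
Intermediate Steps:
L = -39 (L = -79 + 40 = -39)
(o + t(-10))*L = (10 + (-10)**2)*(-39) = (10 + 100)*(-39) = 110*(-39) = -4290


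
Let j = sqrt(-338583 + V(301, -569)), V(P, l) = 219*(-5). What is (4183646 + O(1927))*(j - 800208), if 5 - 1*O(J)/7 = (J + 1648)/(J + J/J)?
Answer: -806820913210518/241 + 24198335829*I*sqrt(37742)/1928 ≈ -3.3478e+12 + 2.4383e+9*I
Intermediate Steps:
V(P, l) = -1095
j = 3*I*sqrt(37742) (j = sqrt(-338583 - 1095) = sqrt(-339678) = 3*I*sqrt(37742) ≈ 582.82*I)
O(J) = 35 - 7*(1648 + J)/(1 + J) (O(J) = 35 - 7*(J + 1648)/(J + J/J) = 35 - 7*(1648 + J)/(J + 1) = 35 - 7*(1648 + J)/(1 + J))
(4183646 + O(1927))*(j - 800208) = (4183646 + 7*(-1643 + 4*1927)/(1 + 1927))*(3*I*sqrt(37742) - 800208) = (4183646 + 7*(-1643 + 7708)/1928)*(-800208 + 3*I*sqrt(37742)) = (4183646 + 7*(1/1928)*6065)*(-800208 + 3*I*sqrt(37742)) = (4183646 + 42455/1928)*(-800208 + 3*I*sqrt(37742)) = 8066111943*(-800208 + 3*I*sqrt(37742))/1928 = -806820913210518/241 + 24198335829*I*sqrt(37742)/1928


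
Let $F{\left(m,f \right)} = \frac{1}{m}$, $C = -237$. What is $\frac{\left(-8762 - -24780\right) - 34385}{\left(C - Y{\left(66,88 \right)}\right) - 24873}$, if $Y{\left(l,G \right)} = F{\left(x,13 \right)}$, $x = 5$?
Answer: $\frac{91835}{125551} \approx 0.73146$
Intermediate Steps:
$Y{\left(l,G \right)} = \frac{1}{5}$
$\frac{\left(-8762 - -24780\right) - 34385}{\left(C - Y{\left(66,88 \right)}\right) - 24873} = \frac{\left(-8762 - -24780\right) - 34385}{\left(-237 - \frac{1}{5}\right) - 24873} = \frac{\left(-8762 + 24780\right) - 34385}{\left(-237 - \frac{1}{5}\right) - 24873} = \frac{16018 - 34385}{- \frac{1186}{5} - 24873} = - \frac{18367}{- \frac{125551}{5}} = \left(-18367\right) \left(- \frac{5}{125551}\right) = \frac{91835}{125551}$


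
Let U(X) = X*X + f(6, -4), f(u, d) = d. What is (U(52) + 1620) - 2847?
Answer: 1473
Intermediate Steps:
U(X) = -4 + X² (U(X) = X*X - 4 = X² - 4 = -4 + X²)
(U(52) + 1620) - 2847 = ((-4 + 52²) + 1620) - 2847 = ((-4 + 2704) + 1620) - 2847 = (2700 + 1620) - 2847 = 4320 - 2847 = 1473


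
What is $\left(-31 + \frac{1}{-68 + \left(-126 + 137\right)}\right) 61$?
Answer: $- \frac{107848}{57} \approx -1892.1$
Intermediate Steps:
$\left(-31 + \frac{1}{-68 + \left(-126 + 137\right)}\right) 61 = \left(-31 + \frac{1}{-68 + 11}\right) 61 = \left(-31 + \frac{1}{-57}\right) 61 = \left(-31 - \frac{1}{57}\right) 61 = \left(- \frac{1768}{57}\right) 61 = - \frac{107848}{57}$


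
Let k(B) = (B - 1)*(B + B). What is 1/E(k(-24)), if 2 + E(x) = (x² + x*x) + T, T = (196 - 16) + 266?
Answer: 1/2880444 ≈ 3.4717e-7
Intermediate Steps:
T = 446 (T = 180 + 266 = 446)
k(B) = 2*B*(-1 + B) (k(B) = (-1 + B)*(2*B) = 2*B*(-1 + B))
E(x) = 444 + 2*x² (E(x) = -2 + ((x² + x*x) + 446) = -2 + ((x² + x²) + 446) = -2 + (2*x² + 446) = -2 + (446 + 2*x²) = 444 + 2*x²)
1/E(k(-24)) = 1/(444 + 2*(2*(-24)*(-1 - 24))²) = 1/(444 + 2*(2*(-24)*(-25))²) = 1/(444 + 2*1200²) = 1/(444 + 2*1440000) = 1/(444 + 2880000) = 1/2880444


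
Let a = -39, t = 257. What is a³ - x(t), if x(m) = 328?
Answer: -59647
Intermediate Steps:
a³ - x(t) = (-39)³ - 1*328 = -59319 - 328 = -59647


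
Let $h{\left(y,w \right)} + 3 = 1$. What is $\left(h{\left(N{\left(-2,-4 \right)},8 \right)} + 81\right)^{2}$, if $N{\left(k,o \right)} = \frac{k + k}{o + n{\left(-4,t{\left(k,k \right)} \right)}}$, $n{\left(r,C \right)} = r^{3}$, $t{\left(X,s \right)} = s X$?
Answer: $6241$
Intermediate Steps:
$t{\left(X,s \right)} = X s$
$N{\left(k,o \right)} = \frac{2 k}{-64 + o}$ ($N{\left(k,o \right)} = \frac{k + k}{o + \left(-4\right)^{3}} = \frac{2 k}{o - 64} = \frac{2 k}{-64 + o}$)
$h{\left(y,w \right)} = -2$ ($h{\left(y,w \right)} = -3 + 1 = -2$)
$\left(h{\left(N{\left(-2,-4 \right)},8 \right)} + 81\right)^{2} = \left(-2 + 81\right)^{2} = 79^{2} = 6241$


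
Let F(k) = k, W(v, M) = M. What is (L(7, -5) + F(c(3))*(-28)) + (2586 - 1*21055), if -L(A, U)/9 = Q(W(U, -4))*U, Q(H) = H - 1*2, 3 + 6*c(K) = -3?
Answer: -18711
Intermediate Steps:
c(K) = -1 (c(K) = -½ + (⅙)*(-3) = -½ - ½ = -1)
Q(H) = -2 + H (Q(H) = H - 2 = -2 + H)
L(A, U) = 54*U (L(A, U) = -9*(-2 - 4)*U = -(-54)*U = 54*U)
(L(7, -5) + F(c(3))*(-28)) + (2586 - 1*21055) = (54*(-5) - 1*(-28)) + (2586 - 1*21055) = (-270 + 28) + (2586 - 21055) = -242 - 18469 = -18711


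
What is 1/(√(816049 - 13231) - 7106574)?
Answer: -1184429/8417232202443 - √89202/16834464404886 ≈ -1.4073e-7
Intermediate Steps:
1/(√(816049 - 13231) - 7106574) = 1/(√802818 - 7106574) = 1/(3*√89202 - 7106574) = 1/(-7106574 + 3*√89202)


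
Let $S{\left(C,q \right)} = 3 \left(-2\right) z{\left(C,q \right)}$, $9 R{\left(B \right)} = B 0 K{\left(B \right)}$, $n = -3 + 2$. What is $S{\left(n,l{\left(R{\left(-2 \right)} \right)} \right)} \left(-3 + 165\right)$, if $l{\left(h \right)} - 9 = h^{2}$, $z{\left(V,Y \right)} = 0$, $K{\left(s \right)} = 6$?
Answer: $0$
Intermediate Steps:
$n = -1$
$R{\left(B \right)} = 0$ ($R{\left(B \right)} = \frac{B 0 \cdot 6}{9} = \frac{0 \cdot 6}{9} = \frac{1}{9} \cdot 0 = 0$)
$l{\left(h \right)} = 9 + h^{2}$
$S{\left(C,q \right)} = 0$ ($S{\left(C,q \right)} = 3 \left(-2\right) 0 = \left(-6\right) 0 = 0$)
$S{\left(n,l{\left(R{\left(-2 \right)} \right)} \right)} \left(-3 + 165\right) = 0 \left(-3 + 165\right) = 0 \cdot 162 = 0$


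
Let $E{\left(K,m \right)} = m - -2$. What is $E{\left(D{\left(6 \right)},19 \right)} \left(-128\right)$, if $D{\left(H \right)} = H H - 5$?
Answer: $-2688$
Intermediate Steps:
$D{\left(H \right)} = -5 + H^{2}$ ($D{\left(H \right)} = H^{2} - 5 = -5 + H^{2}$)
$E{\left(K,m \right)} = 2 + m$ ($E{\left(K,m \right)} = m + 2 = 2 + m$)
$E{\left(D{\left(6 \right)},19 \right)} \left(-128\right) = \left(2 + 19\right) \left(-128\right) = 21 \left(-128\right) = -2688$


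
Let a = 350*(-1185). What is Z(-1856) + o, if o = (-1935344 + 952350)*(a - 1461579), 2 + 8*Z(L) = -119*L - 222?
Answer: 1844420176606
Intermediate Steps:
a = -414750
Z(L) = -28 - 119*L/8 (Z(L) = -1/4 + (-119*L - 222)/8 = -1/4 + (-222 - 119*L)/8 = -1/4 + (-111/4 - 119*L/8) = -28 - 119*L/8)
o = 1844420149026 (o = (-1935344 + 952350)*(-414750 - 1461579) = -982994*(-1876329) = 1844420149026)
Z(-1856) + o = (-28 - 119/8*(-1856)) + 1844420149026 = (-28 + 27608) + 1844420149026 = 27580 + 1844420149026 = 1844420176606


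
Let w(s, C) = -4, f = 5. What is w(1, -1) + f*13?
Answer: 61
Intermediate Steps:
w(1, -1) + f*13 = -4 + 5*13 = -4 + 65 = 61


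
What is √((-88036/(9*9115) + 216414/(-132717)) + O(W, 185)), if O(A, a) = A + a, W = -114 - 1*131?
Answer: I*√91761452619672448990/1209715455 ≈ 7.9186*I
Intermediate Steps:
W = -245 (W = -114 - 131 = -245)
√((-88036/(9*9115) + 216414/(-132717)) + O(W, 185)) = √((-88036/(9*9115) + 216414/(-132717)) + (-245 + 185)) = √((-88036/82035 + 216414*(-1/132717)) - 60) = √((-88036*1/82035 - 72138/44239) - 60) = √((-88036/82035 - 72138/44239) - 60) = √(-9812465434/3629146365 - 60) = √(-227561247334/3629146365) = I*√91761452619672448990/1209715455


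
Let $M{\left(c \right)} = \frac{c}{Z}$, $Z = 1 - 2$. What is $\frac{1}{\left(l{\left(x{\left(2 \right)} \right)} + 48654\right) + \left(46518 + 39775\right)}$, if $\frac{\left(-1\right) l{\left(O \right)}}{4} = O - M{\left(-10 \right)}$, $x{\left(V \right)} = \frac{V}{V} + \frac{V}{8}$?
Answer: $\frac{1}{134982} \approx 7.4084 \cdot 10^{-6}$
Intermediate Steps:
$Z = -1$ ($Z = 1 - 2 = -1$)
$x{\left(V \right)} = 1 + \frac{V}{8}$ ($x{\left(V \right)} = 1 + V \frac{1}{8} = 1 + \frac{V}{8}$)
$M{\left(c \right)} = - c$ ($M{\left(c \right)} = \frac{c}{-1} = c \left(-1\right) = - c$)
$l{\left(O \right)} = 40 - 4 O$ ($l{\left(O \right)} = - 4 \left(O - \left(-1\right) \left(-10\right)\right) = - 4 \left(O - 10\right) = - 4 \left(-10 + O\right) = 40 - 4 O$)
$\frac{1}{\left(l{\left(x{\left(2 \right)} \right)} + 48654\right) + \left(46518 + 39775\right)} = \frac{1}{\left(\left(40 - 4 \left(1 + \frac{1}{8} \cdot 2\right)\right) + 48654\right) + \left(46518 + 39775\right)} = \frac{1}{\left(\left(40 - 4 \left(1 + \frac{1}{4}\right)\right) + 48654\right) + 86293} = \frac{1}{\left(\left(40 - 5\right) + 48654\right) + 86293} = \frac{1}{\left(35 + 48654\right) + 86293} = \frac{1}{48689 + 86293} = \frac{1}{134982}$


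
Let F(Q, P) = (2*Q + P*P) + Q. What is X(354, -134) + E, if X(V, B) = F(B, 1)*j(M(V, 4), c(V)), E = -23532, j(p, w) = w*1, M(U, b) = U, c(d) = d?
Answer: -165486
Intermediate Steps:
F(Q, P) = P² + 3*Q (F(Q, P) = (2*Q + P²) + Q = (P² + 2*Q) + Q = P² + 3*Q)
j(p, w) = w
X(V, B) = V*(1 + 3*B) (X(V, B) = (1² + 3*B)*V = (1 + 3*B)*V = V*(1 + 3*B))
X(354, -134) + E = 354*(1 + 3*(-134)) - 23532 = 354*(1 - 402) - 23532 = 354*(-401) - 23532 = -141954 - 23532 = -165486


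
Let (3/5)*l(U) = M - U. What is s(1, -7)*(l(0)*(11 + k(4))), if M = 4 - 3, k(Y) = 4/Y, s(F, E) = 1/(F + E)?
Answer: -10/3 ≈ -3.3333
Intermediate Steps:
s(F, E) = 1/(E + F)
M = 1
l(U) = 5/3 - 5*U/3 (l(U) = 5*(1 - U)/3 = 5/3 - 5*U/3)
s(1, -7)*(l(0)*(11 + k(4))) = ((5/3 - 5/3*0)*(11 + 4/4))/(-7 + 1) = ((5/3 + 0)*(11 + 4*(¼)))/(-6) = -5*(11 + 1)/18 = -5*12/18 = -⅙*20 = -10/3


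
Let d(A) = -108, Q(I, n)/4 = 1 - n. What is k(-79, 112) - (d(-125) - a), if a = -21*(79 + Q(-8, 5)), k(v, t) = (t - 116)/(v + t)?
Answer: -40099/33 ≈ -1215.1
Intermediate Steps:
Q(I, n) = 4 - 4*n (Q(I, n) = 4*(1 - n) = 4 - 4*n)
k(v, t) = (-116 + t)/(t + v)
a = -1323 (a = -21*(79 + (4 - 4*5)) = -21*(79 + (4 - 20)) = -21*(79 - 16) = -21*63 = -1323)
k(-79, 112) - (d(-125) - a) = (-116 + 112)/(112 - 79) - (-108 - 1*(-1323)) = -4/33 - (-108 + 1323) = (1/33)*(-4) - 1*1215 = -4/33 - 1215 = -40099/33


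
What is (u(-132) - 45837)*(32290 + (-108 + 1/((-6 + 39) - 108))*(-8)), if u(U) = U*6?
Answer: -38648570994/25 ≈ -1.5459e+9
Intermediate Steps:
u(U) = 6*U
(u(-132) - 45837)*(32290 + (-108 + 1/((-6 + 39) - 108))*(-8)) = (6*(-132) - 45837)*(32290 + (-108 + 1/((-6 + 39) - 108))*(-8)) = (-792 - 45837)*(32290 + (-108 + 1/(33 - 108))*(-8)) = -46629*(32290 + (-108 + 1/(-75))*(-8)) = -46629*(32290 + (-108 - 1/75)*(-8)) = -46629*(32290 - 8101/75*(-8)) = -46629*(32290 + 64808/75) = -46629*2486558/75 = -38648570994/25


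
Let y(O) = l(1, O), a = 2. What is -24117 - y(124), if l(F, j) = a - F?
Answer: -24118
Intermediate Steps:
l(F, j) = 2 - F
y(O) = 1 (y(O) = 2 - 1*1 = 2 - 1 = 1)
-24117 - y(124) = -24117 - 1*1 = -24117 - 1 = -24118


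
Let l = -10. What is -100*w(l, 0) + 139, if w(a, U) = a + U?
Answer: 1139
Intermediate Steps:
w(a, U) = U + a
-100*w(l, 0) + 139 = -100*(0 - 10) + 139 = -100*(-10) + 139 = 1000 + 139 = 1139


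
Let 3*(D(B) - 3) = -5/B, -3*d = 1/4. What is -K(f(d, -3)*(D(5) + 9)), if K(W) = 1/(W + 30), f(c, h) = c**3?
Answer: -5184/155485 ≈ -0.033341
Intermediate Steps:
d = -1/12 (d = -1/3/4 = -1/3*1/4 = -1/12 ≈ -0.083333)
D(B) = 3 - 5/(3*B) (D(B) = 3 + (-5/B)/3 = 3 - 5/(3*B))
K(W) = 1/(30 + W)
-K(f(d, -3)*(D(5) + 9)) = -1/(30 + (-1/12)**3*((3 - 5/3/5) + 9)) = -1/(30 - ((3 - 5/3*1/5) + 9)/1728) = -1/(30 - ((3 - 1/3) + 9)/1728) = -1/(30 - (8/3 + 9)/1728) = -1/(30 - 1/1728*35/3) = -1/(30 - 35/5184) = -1/155485/5184 = -1*5184/155485 = -5184/155485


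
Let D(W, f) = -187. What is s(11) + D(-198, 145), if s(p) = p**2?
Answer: -66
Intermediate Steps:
s(11) + D(-198, 145) = 11**2 - 187 = 121 - 187 = -66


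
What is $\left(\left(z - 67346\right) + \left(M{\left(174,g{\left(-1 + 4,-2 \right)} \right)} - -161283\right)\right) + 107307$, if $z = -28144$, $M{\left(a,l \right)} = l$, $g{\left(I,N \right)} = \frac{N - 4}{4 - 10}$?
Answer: $173101$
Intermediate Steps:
$g{\left(I,N \right)} = \frac{2}{3} - \frac{N}{6}$ ($g{\left(I,N \right)} = \frac{-4 + N}{-6} = \left(-4 + N\right) \left(- \frac{1}{6}\right) = \frac{2}{3} - \frac{N}{6}$)
$\left(\left(z - 67346\right) + \left(M{\left(174,g{\left(-1 + 4,-2 \right)} \right)} - -161283\right)\right) + 107307 = \left(\left(-28144 - 67346\right) + \left(\left(\frac{2}{3} - - \frac{1}{3}\right) - -161283\right)\right) + 107307 = \left(-95490 + \left(\left(\frac{2}{3} + \frac{1}{3}\right) + 161283\right)\right) + 107307 = \left(-95490 + \left(1 + 161283\right)\right) + 107307 = \left(-95490 + 161284\right) + 107307 = 65794 + 107307 = 173101$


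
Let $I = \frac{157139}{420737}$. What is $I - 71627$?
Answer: $- \frac{30135971960}{420737} \approx -71627.0$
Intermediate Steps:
$I = \frac{157139}{420737}$ ($I = 157139 \cdot \frac{1}{420737} = \frac{157139}{420737} \approx 0.37349$)
$I - 71627 = \frac{157139}{420737} - 71627 = - \frac{30135971960}{420737}$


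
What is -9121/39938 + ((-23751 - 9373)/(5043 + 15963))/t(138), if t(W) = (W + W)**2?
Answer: -1824539866261/7988364093816 ≈ -0.22840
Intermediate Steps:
t(W) = 4*W**2 (t(W) = (2*W)**2 = 4*W**2)
-9121/39938 + ((-23751 - 9373)/(5043 + 15963))/t(138) = -9121/39938 + ((-23751 - 9373)/(5043 + 15963))/((4*138**2)) = -9121*1/39938 + (-33124/21006)/((4*19044)) = -9121/39938 - 33124*1/21006/76176 = -9121/39938 - 16562/10503*1/76176 = -9121/39938 - 8281/400038264 = -1824539866261/7988364093816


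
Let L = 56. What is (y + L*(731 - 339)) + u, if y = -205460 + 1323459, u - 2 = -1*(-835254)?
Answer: 1975207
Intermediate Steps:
u = 835256 (u = 2 - 1*(-835254) = 2 + 835254 = 835256)
y = 1117999
(y + L*(731 - 339)) + u = (1117999 + 56*(731 - 339)) + 835256 = (1117999 + 56*392) + 835256 = (1117999 + 21952) + 835256 = 1139951 + 835256 = 1975207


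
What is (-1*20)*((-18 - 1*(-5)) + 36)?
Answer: -460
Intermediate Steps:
(-1*20)*((-18 - 1*(-5)) + 36) = -20*((-18 + 5) + 36) = -20*(-13 + 36) = -20*23 = -460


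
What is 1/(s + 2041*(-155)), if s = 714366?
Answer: 1/398011 ≈ 2.5125e-6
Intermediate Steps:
1/(s + 2041*(-155)) = 1/(714366 + 2041*(-155)) = 1/(714366 - 316355) = 1/398011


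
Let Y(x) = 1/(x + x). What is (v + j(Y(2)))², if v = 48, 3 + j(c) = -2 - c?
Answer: 29241/16 ≈ 1827.6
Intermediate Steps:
Y(x) = 1/(2*x)
j(c) = -5 - c (j(c) = -3 + (-2 - c) = -5 - c)
(v + j(Y(2)))² = (48 + (-5 - 1/(2*2)))² = (48 + (-5 - 1*¼))² = (48 + (-5 - ¼))² = (48 - 21/4)² = (171/4)² = 29241/16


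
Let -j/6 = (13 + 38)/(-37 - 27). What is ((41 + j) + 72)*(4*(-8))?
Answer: -3769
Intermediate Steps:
j = 153/32 (j = -6*(13 + 38)/(-37 - 27) = -306/(-64) = -306*(-1)/64 = -6*(-51/64) = 153/32 ≈ 4.7813)
((41 + j) + 72)*(4*(-8)) = ((41 + 153/32) + 72)*(4*(-8)) = (1465/32 + 72)*(-32) = (3769/32)*(-32) = -3769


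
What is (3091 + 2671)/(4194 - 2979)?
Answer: 5762/1215 ≈ 4.7424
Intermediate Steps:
(3091 + 2671)/(4194 - 2979) = 5762/1215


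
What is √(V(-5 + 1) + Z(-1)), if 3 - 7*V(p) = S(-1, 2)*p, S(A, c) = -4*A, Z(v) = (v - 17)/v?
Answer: √1015/7 ≈ 4.5513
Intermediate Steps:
Z(v) = (-17 + v)/v
V(p) = 3/7 - 4*p/7 (V(p) = 3/7 - (-4*(-1))*p/7 = 3/7 - 4*p/7)
√(V(-5 + 1) + Z(-1)) = √((3/7 - 4*(-5 + 1)/7) + (-17 - 1)/(-1)) = √((3/7 - 4/7*(-4)) - 1*(-18)) = √((3/7 + 16/7) + 18) = √(19/7 + 18) = √(145/7) = √1015/7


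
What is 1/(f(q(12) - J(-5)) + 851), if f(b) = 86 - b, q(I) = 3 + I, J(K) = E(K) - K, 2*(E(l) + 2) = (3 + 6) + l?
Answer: 1/927 ≈ 0.0010787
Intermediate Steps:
E(l) = 5/2 + l/2 (E(l) = -2 + ((3 + 6) + l)/2 = -2 + (9 + l)/2 = -2 + (9/2 + l/2) = 5/2 + l/2)
J(K) = 5/2 - K/2 (J(K) = (5/2 + K/2) - K = 5/2 - K/2)
1/(f(q(12) - J(-5)) + 851) = 1/((86 - ((3 + 12) - (5/2 - ½*(-5)))) + 851) = 1/((86 - (15 - (5/2 + 5/2))) + 851) = 1/((86 - (15 - 1*5)) + 851) = 1/((86 - (15 - 5)) + 851) = 1/((86 - 1*10) + 851) = 1/((86 - 10) + 851) = 1/(76 + 851) = 1/927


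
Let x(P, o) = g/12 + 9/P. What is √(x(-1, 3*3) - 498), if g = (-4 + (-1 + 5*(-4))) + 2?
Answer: I*√18321/6 ≈ 22.559*I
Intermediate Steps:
g = -23 (g = (-4 + (-1 - 20)) + 2 = (-4 - 21) + 2 = -25 + 2 = -23)
x(P, o) = -23/12 + 9/P
√(x(-1, 3*3) - 498) = √((-23/12 + 9/(-1)) - 498) = √((-23/12 + 9*(-1)) - 498) = √((-23/12 - 9) - 498) = √(-131/12 - 498) = √(-6107/12) = I*√18321/6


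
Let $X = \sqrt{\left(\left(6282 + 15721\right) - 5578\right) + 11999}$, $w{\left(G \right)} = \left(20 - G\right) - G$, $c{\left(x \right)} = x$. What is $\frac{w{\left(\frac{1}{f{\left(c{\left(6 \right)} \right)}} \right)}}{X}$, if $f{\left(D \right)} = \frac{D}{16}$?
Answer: $\frac{\sqrt{7106}}{969} \approx 0.086994$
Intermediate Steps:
$f{\left(D \right)} = \frac{D}{16}$ ($f{\left(D \right)} = D \frac{1}{16} = \frac{D}{16}$)
$w{\left(G \right)} = 20 - 2 G$
$X = 2 \sqrt{7106}$ ($X = \sqrt{\left(22003 - 5578\right) + 11999} = \sqrt{16425 + 11999} = \sqrt{28424} = 2 \sqrt{7106} \approx 168.59$)
$\frac{w{\left(\frac{1}{f{\left(c{\left(6 \right)} \right)}} \right)}}{X} = \frac{20 - \frac{2}{\frac{1}{16} \cdot 6}}{2 \sqrt{7106}} = \left(20 - \frac{2}{\frac{3}{8}}\right) \frac{\sqrt{7106}}{14212} = \left(20 - \frac{16}{3}\right) \frac{\sqrt{7106}}{14212} = \frac{44 \frac{\sqrt{7106}}{14212}}{3} = \frac{\sqrt{7106}}{969}$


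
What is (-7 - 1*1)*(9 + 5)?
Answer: -112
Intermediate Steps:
(-7 - 1*1)*(9 + 5) = (-7 - 1)*14 = -8*14 = -112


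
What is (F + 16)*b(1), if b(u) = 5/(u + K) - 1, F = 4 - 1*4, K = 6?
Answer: -32/7 ≈ -4.5714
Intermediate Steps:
F = 0 (F = 4 - 4 = 0)
b(u) = -1 + 5/(6 + u) (b(u) = 5/(u + 6) - 1 = 5/(6 + u) - 1 = -1 + 5/(6 + u))
(F + 16)*b(1) = (0 + 16)*((-1 - 1*1)/(6 + 1)) = 16*((-1 - 1)/7) = 16*((⅐)*(-2)) = 16*(-2/7) = -32/7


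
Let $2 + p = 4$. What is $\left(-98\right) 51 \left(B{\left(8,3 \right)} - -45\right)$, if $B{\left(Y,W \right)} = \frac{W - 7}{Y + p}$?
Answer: $- \frac{1114554}{5} \approx -2.2291 \cdot 10^{5}$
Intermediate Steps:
$p = 2$ ($p = -2 + 4 = 2$)
$B{\left(Y,W \right)} = \frac{-7 + W}{2 + Y}$ ($B{\left(Y,W \right)} = \frac{W - 7}{Y + 2} = \frac{-7 + W}{2 + Y}$)
$\left(-98\right) 51 \left(B{\left(8,3 \right)} - -45\right) = \left(-98\right) 51 \left(\frac{-7 + 3}{2 + 8} - -45\right) = - 4998 \left(\frac{1}{10} \left(-4\right) + 45\right) = - 4998 \left(- \frac{2}{5} + 45\right) = \left(-4998\right) \frac{223}{5} = - \frac{1114554}{5}$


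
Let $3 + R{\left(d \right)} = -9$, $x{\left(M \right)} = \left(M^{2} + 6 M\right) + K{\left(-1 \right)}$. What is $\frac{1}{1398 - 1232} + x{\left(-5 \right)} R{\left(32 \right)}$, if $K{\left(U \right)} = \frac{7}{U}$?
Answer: $\frac{23905}{166} \approx 144.01$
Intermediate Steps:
$x{\left(M \right)} = -7 + M^{2} + 6 M$ ($x{\left(M \right)} = \left(M^{2} + 6 M\right) + \frac{7}{-1} = \left(M^{2} + 6 M\right) + 7 \left(-1\right) = \left(M^{2} + 6 M\right) - 7 = -7 + M^{2} + 6 M$)
$R{\left(d \right)} = -12$ ($R{\left(d \right)} = -3 - 9 = -12$)
$\frac{1}{1398 - 1232} + x{\left(-5 \right)} R{\left(32 \right)} = \frac{1}{1398 - 1232} + \left(-7 + \left(-5\right)^{2} + 6 \left(-5\right)\right) \left(-12\right) = \frac{1}{166} + \left(-7 + 25 - 30\right) \left(-12\right) = \frac{1}{166} - -144 = \frac{1}{166} + 144 = \frac{23905}{166}$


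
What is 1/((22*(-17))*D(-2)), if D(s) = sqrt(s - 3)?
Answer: I*sqrt(5)/1870 ≈ 0.0011958*I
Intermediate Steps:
D(s) = sqrt(-3 + s)
1/((22*(-17))*D(-2)) = 1/((22*(-17))*sqrt(-3 - 2)) = 1/(-374*I*sqrt(5)) = I*sqrt(5)/1870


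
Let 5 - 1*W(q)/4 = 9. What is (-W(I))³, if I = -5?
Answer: 4096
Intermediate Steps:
W(q) = -16 (W(q) = 20 - 4*9 = 20 - 36 = -16)
(-W(I))³ = (-1*(-16))³ = 16³ = 4096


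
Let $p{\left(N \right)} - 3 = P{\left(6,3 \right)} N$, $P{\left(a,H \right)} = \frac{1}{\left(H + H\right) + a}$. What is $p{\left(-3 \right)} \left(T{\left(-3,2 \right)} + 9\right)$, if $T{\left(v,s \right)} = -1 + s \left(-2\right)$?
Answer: $11$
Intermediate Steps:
$P{\left(a,H \right)} = \frac{1}{a + 2 H}$ ($P{\left(a,H \right)} = \frac{1}{2 H + a} = \frac{1}{a + 2 H}$)
$p{\left(N \right)} = 3 + \frac{N}{12}$ ($p{\left(N \right)} = 3 + \frac{N}{6 + 2 \cdot 3} = 3 + \frac{N}{6 + 6} = 3 + \frac{N}{12}$)
$T{\left(v,s \right)} = -1 - 2 s$
$p{\left(-3 \right)} \left(T{\left(-3,2 \right)} + 9\right) = \left(3 + \frac{1}{12} \left(-3\right)\right) \left(\left(-1 - 4\right) + 9\right) = \left(3 - \frac{1}{4}\right) \left(\left(-1 - 4\right) + 9\right) = \frac{11 \left(-5 + 9\right)}{4} = \frac{11}{4} \cdot 4 = 11$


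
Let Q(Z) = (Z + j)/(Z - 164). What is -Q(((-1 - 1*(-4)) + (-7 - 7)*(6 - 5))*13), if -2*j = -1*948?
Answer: 331/307 ≈ 1.0782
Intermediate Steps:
j = 474 (j = -(-1)*948/2 = -1/2*(-948) = 474)
Q(Z) = (474 + Z)/(-164 + Z) (Q(Z) = (Z + 474)/(Z - 164) = (474 + Z)/(-164 + Z))
-Q(((-1 - 1*(-4)) + (-7 - 7)*(6 - 5))*13) = -(474 + ((-1 - 1*(-4)) + (-7 - 7)*(6 - 5))*13)/(-164 + ((-1 - 1*(-4)) + (-7 - 7)*(6 - 5))*13) = -(474 + ((-1 + 4) - 14*1)*13)/(-164 + ((-1 + 4) - 14*1)*13) = -(474 + (3 - 14)*13)/(-164 + (3 - 14)*13) = -(474 - 11*13)/(-164 - 11*13) = -(474 - 143)/(-164 - 143) = -331/(-307) = -(-1)*331/307 = -1*(-331/307) = 331/307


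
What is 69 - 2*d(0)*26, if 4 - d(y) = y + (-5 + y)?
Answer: -399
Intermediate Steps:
d(y) = 9 - 2*y (d(y) = 4 - (y + (-5 + y)) = 4 - (-5 + 2*y) = 4 + (5 - 2*y) = 9 - 2*y)
69 - 2*d(0)*26 = 69 - 2*(9 - 2*0)*26 = 69 - 2*(9 + 0)*26 = 69 - 2*9*26 = 69 - 18*26 = 69 - 468 = -399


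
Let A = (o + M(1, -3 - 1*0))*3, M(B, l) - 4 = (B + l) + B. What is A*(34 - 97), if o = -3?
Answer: 0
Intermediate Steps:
M(B, l) = 4 + l + 2*B (M(B, l) = 4 + ((B + l) + B) = 4 + (l + 2*B) = 4 + l + 2*B)
A = 0 (A = (-3 + (4 + (-3 - 1*0) + 2*1))*3 = (-3 + (4 + (-3 + 0) + 2))*3 = (-3 + (4 - 3 + 2))*3 = (-3 + 3)*3 = 0*3 = 0)
A*(34 - 97) = 0*(34 - 97) = 0*(-63) = 0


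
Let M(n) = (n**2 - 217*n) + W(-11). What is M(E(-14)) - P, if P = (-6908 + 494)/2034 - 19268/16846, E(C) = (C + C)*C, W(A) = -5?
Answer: 195878227328/2855397 ≈ 68599.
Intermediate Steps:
E(C) = 2*C**2 (E(C) = (2*C)*C = 2*C**2)
M(n) = -5 + n**2 - 217*n (M(n) = (n**2 - 217*n) - 5 = -5 + n**2 - 217*n)
P = -12270113/2855397 (P = -6414*1/2034 - 19268*1/16846 = -1069/339 - 9634/8423 = -12270113/2855397 ≈ -4.2972)
M(E(-14)) - P = (-5 + (2*(-14)**2)**2 - 434*(-14)**2) - 1*(-12270113/2855397) = (-5 + (2*196)**2 - 434*196) + 12270113/2855397 = (-5 + 392**2 - 217*392) + 12270113/2855397 = (-5 + 153664 - 85064) + 12270113/2855397 = 68595 + 12270113/2855397 = 195878227328/2855397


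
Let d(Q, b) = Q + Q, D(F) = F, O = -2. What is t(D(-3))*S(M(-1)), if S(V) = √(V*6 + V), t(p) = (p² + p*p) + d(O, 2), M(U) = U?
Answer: 14*I*√7 ≈ 37.041*I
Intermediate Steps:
d(Q, b) = 2*Q
t(p) = -4 + 2*p² (t(p) = (p² + p*p) + 2*(-2) = (p² + p²) - 4 = 2*p² - 4 = -4 + 2*p²)
S(V) = √7*√V (S(V) = √(6*V + V) = √(7*V) = √7*√V)
t(D(-3))*S(M(-1)) = (-4 + 2*(-3)²)*(√7*√(-1)) = (-4 + 2*9)*(√7*I) = (-4 + 18)*(I*√7) = 14*(I*√7) = 14*I*√7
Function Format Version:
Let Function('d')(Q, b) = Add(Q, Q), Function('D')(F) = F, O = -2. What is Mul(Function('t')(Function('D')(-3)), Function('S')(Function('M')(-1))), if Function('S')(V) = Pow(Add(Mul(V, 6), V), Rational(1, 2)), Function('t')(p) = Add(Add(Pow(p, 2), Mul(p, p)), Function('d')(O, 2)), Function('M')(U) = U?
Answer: Mul(14, I, Pow(7, Rational(1, 2))) ≈ Mul(37.041, I)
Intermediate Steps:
Function('d')(Q, b) = Mul(2, Q)
Function('t')(p) = Add(-4, Mul(2, Pow(p, 2))) (Function('t')(p) = Add(Add(Pow(p, 2), Mul(p, p)), Mul(2, -2)) = Add(Add(Pow(p, 2), Pow(p, 2)), -4) = Add(Mul(2, Pow(p, 2)), -4) = Add(-4, Mul(2, Pow(p, 2))))
Function('S')(V) = Mul(Pow(7, Rational(1, 2)), Pow(V, Rational(1, 2))) (Function('S')(V) = Pow(Add(Mul(6, V), V), Rational(1, 2)) = Pow(Mul(7, V), Rational(1, 2)) = Mul(Pow(7, Rational(1, 2)), Pow(V, Rational(1, 2))))
Mul(Function('t')(Function('D')(-3)), Function('S')(Function('M')(-1))) = Mul(Add(-4, Mul(2, Pow(-3, 2))), Mul(Pow(7, Rational(1, 2)), Pow(-1, Rational(1, 2)))) = Mul(Add(-4, Mul(2, 9)), Mul(Pow(7, Rational(1, 2)), I)) = Mul(Add(-4, 18), Mul(I, Pow(7, Rational(1, 2)))) = Mul(14, Mul(I, Pow(7, Rational(1, 2)))) = Mul(14, I, Pow(7, Rational(1, 2)))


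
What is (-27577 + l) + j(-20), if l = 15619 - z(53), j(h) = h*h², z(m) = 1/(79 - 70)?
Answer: -179623/9 ≈ -19958.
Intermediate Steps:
z(m) = ⅑ (z(m) = 1/9 = ⅑)
j(h) = h³
l = 140570/9 (l = 15619 - 1*⅑ = 15619 - ⅑ = 140570/9 ≈ 15619.)
(-27577 + l) + j(-20) = (-27577 + 140570/9) + (-20)³ = -107623/9 - 8000 = -179623/9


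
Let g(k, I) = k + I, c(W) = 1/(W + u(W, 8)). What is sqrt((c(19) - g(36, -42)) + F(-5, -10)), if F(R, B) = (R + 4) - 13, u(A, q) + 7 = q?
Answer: I*sqrt(795)/10 ≈ 2.8196*I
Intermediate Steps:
u(A, q) = -7 + q
c(W) = 1/(1 + W) (c(W) = 1/(W + (-7 + 8)) = 1/(W + 1) = 1/(1 + W))
g(k, I) = I + k
F(R, B) = -9 + R (F(R, B) = (4 + R) - 13 = -9 + R)
sqrt((c(19) - g(36, -42)) + F(-5, -10)) = sqrt((1/(1 + 19) - (-42 + 36)) + (-9 - 5)) = sqrt((1/20 - 1*(-6)) - 14) = sqrt((1/20 + 6) - 14) = sqrt(121/20 - 14) = sqrt(-159/20) = I*sqrt(795)/10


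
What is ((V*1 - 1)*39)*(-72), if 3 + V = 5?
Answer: -2808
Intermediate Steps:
V = 2 (V = -3 + 5 = 2)
((V*1 - 1)*39)*(-72) = ((2*1 - 1)*39)*(-72) = ((2 - 1)*39)*(-72) = (1*39)*(-72) = 39*(-72) = -2808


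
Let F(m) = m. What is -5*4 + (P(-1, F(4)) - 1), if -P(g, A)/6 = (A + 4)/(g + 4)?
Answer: -37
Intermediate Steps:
P(g, A) = -6*(4 + A)/(4 + g) (P(g, A) = -6*(A + 4)/(g + 4) = -6*(4 + A)/(4 + g))
-5*4 + (P(-1, F(4)) - 1) = -5*4 + (6*(-4 - 1*4)/(4 - 1) - 1) = -20 + (6*(-4 - 4)/3 - 1) = -20 + (6*(⅓)*(-8) - 1) = -20 + (-16 - 1) = -20 - 17 = -37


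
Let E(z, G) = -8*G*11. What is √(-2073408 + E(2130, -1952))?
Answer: 8*I*√29713 ≈ 1379.0*I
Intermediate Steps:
E(z, G) = -88*G
√(-2073408 + E(2130, -1952)) = √(-2073408 - 88*(-1952)) = √(-2073408 + 171776) = √(-1901632) = 8*I*√29713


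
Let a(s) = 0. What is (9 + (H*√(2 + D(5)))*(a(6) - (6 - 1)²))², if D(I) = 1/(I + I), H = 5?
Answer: 65787/2 - 225*√210 ≈ 29633.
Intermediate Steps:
D(I) = 1/(2*I)
(9 + (H*√(2 + D(5)))*(a(6) - (6 - 1)²))² = (9 + (5*√(2 + (½)/5))*(0 - (6 - 1)²))² = (9 + (5*√(2 + (½)*(⅕)))*(0 - 1*5²))² = (9 + (5*√(2 + ⅒))*(0 - 1*25))² = (9 + (5*√(21/10))*(0 - 25))² = (9 + (5*(√210/10))*(-25))² = (9 + (√210/2)*(-25))² = (9 - 25*√210/2)²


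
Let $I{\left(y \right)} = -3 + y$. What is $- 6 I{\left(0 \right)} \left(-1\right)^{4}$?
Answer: $18$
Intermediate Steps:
$- 6 I{\left(0 \right)} \left(-1\right)^{4} = - 6 \left(-3 + 0\right) \left(-1\right)^{4} = \left(-6\right) \left(-3\right) 1 = 18 \cdot 1 = 18$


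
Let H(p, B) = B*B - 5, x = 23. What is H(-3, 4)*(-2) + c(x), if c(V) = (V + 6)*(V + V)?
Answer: 1312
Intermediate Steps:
c(V) = 2*V*(6 + V) (c(V) = (6 + V)*(2*V) = 2*V*(6 + V))
H(p, B) = -5 + B² (H(p, B) = B² - 5 = -5 + B²)
H(-3, 4)*(-2) + c(x) = (-5 + 4²)*(-2) + 2*23*(6 + 23) = (-5 + 16)*(-2) + 2*23*29 = 11*(-2) + 1334 = -22 + 1334 = 1312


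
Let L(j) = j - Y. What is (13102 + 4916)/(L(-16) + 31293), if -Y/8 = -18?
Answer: 18018/31133 ≈ 0.57874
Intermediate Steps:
Y = 144 (Y = -8*(-18) = 144)
L(j) = -144 + j (L(j) = j - 1*144 = j - 144 = -144 + j)
(13102 + 4916)/(L(-16) + 31293) = (13102 + 4916)/((-144 - 16) + 31293) = 18018/(-160 + 31293) = 18018/31133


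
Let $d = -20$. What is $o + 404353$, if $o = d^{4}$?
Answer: $564353$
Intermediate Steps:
$o = 160000$ ($o = \left(-20\right)^{4} = 160000$)
$o + 404353 = 160000 + 404353 = 564353$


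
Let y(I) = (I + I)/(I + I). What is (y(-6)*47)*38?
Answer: 1786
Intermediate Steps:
y(I) = 1 (y(I) = (2*I)/((2*I)) = (2*I)*(1/(2*I)) = 1)
(y(-6)*47)*38 = (1*47)*38 = 47*38 = 1786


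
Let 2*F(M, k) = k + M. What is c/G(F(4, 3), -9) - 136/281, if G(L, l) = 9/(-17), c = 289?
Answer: -1381777/2529 ≈ -546.37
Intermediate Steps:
F(M, k) = M/2 + k/2 (F(M, k) = (k + M)/2 = (M + k)/2 = M/2 + k/2)
G(L, l) = -9/17 (G(L, l) = 9*(-1/17) = -9/17)
c/G(F(4, 3), -9) - 136/281 = 289/(-9/17) - 136/281 = 289*(-17/9) - 136*1/281 = -4913/9 - 136/281 = -1381777/2529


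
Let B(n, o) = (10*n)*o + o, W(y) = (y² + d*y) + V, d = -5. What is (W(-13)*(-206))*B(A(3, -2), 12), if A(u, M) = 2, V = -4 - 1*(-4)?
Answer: -12147408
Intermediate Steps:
V = 0 (V = -4 + 4 = 0)
W(y) = y² - 5*y (W(y) = (y² - 5*y) + 0 = y² - 5*y)
B(n, o) = o + 10*n*o (B(n, o) = 10*n*o + o = o + 10*n*o)
(W(-13)*(-206))*B(A(3, -2), 12) = (-13*(-5 - 13)*(-206))*(12*(1 + 10*2)) = (-13*(-18)*(-206))*(12*(1 + 20)) = (234*(-206))*(12*21) = -48204*252 = -12147408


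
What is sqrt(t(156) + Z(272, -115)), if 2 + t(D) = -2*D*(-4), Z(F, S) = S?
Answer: sqrt(1131) ≈ 33.630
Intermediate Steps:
t(D) = -2 + 8*D (t(D) = -2 - 2*D*(-4) = -2 + 8*D)
sqrt(t(156) + Z(272, -115)) = sqrt((-2 + 8*156) - 115) = sqrt((-2 + 1248) - 115) = sqrt(1246 - 115) = sqrt(1131)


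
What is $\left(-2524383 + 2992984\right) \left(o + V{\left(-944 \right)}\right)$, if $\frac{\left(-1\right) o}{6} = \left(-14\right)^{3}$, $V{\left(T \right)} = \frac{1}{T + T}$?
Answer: $\frac{14566008010631}{1888} \approx 7.715 \cdot 10^{9}$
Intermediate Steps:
$V{\left(T \right)} = \frac{1}{2 T}$
$o = 16464$ ($o = - 6 \left(-14\right)^{3} = \left(-6\right) \left(-2744\right) = 16464$)
$\left(-2524383 + 2992984\right) \left(o + V{\left(-944 \right)}\right) = \left(-2524383 + 2992984\right) \left(16464 + \frac{1}{2 \left(-944\right)}\right) = 468601 \left(16464 + \frac{1}{2} \left(- \frac{1}{944}\right)\right) = 468601 \left(16464 - \frac{1}{1888}\right) = 468601 \cdot \frac{31084031}{1888} = \frac{14566008010631}{1888}$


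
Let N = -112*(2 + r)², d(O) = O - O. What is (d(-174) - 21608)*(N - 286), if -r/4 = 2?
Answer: 93303344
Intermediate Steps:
d(O) = 0
r = -8 (r = -4*2 = -8)
N = -4032 (N = -112*(2 - 8)² = -112*(-6)² = -112*36 = -4032)
(d(-174) - 21608)*(N - 286) = (0 - 21608)*(-4032 - 286) = -21608*(-4318) = 93303344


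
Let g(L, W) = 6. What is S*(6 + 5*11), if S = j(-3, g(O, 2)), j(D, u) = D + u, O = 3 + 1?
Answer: 183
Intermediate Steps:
O = 4
S = 3 (S = -3 + 6 = 3)
S*(6 + 5*11) = 3*(6 + 5*11) = 3*(6 + 55) = 3*61 = 183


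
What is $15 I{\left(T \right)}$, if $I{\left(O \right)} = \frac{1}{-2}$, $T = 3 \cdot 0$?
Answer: $- \frac{15}{2} \approx -7.5$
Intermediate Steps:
$T = 0$
$I{\left(O \right)} = - \frac{1}{2}$
$15 I{\left(T \right)} = 15 \left(- \frac{1}{2}\right) = - \frac{15}{2}$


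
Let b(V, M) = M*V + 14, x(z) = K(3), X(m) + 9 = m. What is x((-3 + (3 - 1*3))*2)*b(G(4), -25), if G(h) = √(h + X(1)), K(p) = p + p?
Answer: 84 - 300*I ≈ 84.0 - 300.0*I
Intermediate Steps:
X(m) = -9 + m
K(p) = 2*p
x(z) = 6 (x(z) = 2*3 = 6)
G(h) = √(-8 + h) (G(h) = √(h + (-9 + 1)) = √(h - 8) = √(-8 + h))
b(V, M) = 14 + M*V
x((-3 + (3 - 1*3))*2)*b(G(4), -25) = 6*(14 - 25*√(-8 + 4)) = 6*(14 - 50*I) = 84 - 300*I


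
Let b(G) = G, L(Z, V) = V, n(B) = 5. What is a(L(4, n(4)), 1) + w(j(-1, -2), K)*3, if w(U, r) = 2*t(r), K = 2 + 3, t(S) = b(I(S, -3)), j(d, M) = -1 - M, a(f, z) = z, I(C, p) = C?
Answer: 31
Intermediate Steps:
t(S) = S
K = 5
w(U, r) = 2*r
a(L(4, n(4)), 1) + w(j(-1, -2), K)*3 = 1 + (2*5)*3 = 1 + 10*3 = 1 + 30 = 31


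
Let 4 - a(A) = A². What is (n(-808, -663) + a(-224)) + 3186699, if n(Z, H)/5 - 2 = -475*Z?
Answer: 5055537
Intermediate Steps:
n(Z, H) = 10 - 2375*Z (n(Z, H) = 10 + 5*(-475*Z) = 10 - 2375*Z)
a(A) = 4 - A²
(n(-808, -663) + a(-224)) + 3186699 = ((10 - 2375*(-808)) + (4 - 1*(-224)²)) + 3186699 = ((10 + 1919000) + (4 - 1*50176)) + 3186699 = (1919010 + (4 - 50176)) + 3186699 = (1919010 - 50172) + 3186699 = 1868838 + 3186699 = 5055537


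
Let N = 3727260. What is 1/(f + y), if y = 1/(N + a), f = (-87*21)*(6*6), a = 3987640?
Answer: -7714900/507424402799 ≈ -1.5204e-5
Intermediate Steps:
f = -65772 (f = -1827*36 = -65772)
y = 1/7714900 (y = 1/(3727260 + 3987640) = 1/7714900 ≈ 1.2962e-7)
1/(f + y) = 1/(-65772 + 1/7714900) = 1/(-507424402799/7714900) = -7714900/507424402799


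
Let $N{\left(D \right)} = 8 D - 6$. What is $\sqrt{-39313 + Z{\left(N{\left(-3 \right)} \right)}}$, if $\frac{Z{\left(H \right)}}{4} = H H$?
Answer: $i \sqrt{35713} \approx 188.98 i$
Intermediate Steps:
$N{\left(D \right)} = -6 + 8 D$
$Z{\left(H \right)} = 4 H^{2}$ ($Z{\left(H \right)} = 4 H H = 4 H^{2}$)
$\sqrt{-39313 + Z{\left(N{\left(-3 \right)} \right)}} = \sqrt{-39313 + 4 \left(-6 + 8 \left(-3\right)\right)^{2}} = \sqrt{-39313 + 4 \left(-6 - 24\right)^{2}} = \sqrt{-39313 + 4 \left(-30\right)^{2}} = \sqrt{-39313 + 4 \cdot 900} = \sqrt{-39313 + 3600} = \sqrt{-35713} = i \sqrt{35713}$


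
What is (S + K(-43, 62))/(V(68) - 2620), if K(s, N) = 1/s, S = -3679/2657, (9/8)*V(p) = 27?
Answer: 80427/148297798 ≈ 0.00054233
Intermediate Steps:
V(p) = 24 (V(p) = (8/9)*27 = 24)
S = -3679/2657 (S = -3679*1/2657 = -3679/2657 ≈ -1.3846)
(S + K(-43, 62))/(V(68) - 2620) = (-3679/2657 + 1/(-43))/(24 - 2620) = (-3679/2657 - 1/43)/(-2596) = -160854/114251*(-1/2596) = 80427/148297798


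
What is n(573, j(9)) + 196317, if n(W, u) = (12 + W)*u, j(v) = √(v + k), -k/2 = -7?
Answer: 196317 + 585*√23 ≈ 1.9912e+5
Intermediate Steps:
k = 14 (k = -2*(-7) = 14)
j(v) = √(14 + v) (j(v) = √(v + 14) = √(14 + v))
n(W, u) = u*(12 + W)
n(573, j(9)) + 196317 = √(14 + 9)*(12 + 573) + 196317 = √23*585 + 196317 = 585*√23 + 196317 = 196317 + 585*√23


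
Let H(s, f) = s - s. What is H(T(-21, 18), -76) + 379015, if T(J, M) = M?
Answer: 379015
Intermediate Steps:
H(s, f) = 0
H(T(-21, 18), -76) + 379015 = 0 + 379015 = 379015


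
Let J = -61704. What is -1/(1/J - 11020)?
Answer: 61704/679978081 ≈ 9.0744e-5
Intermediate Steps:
-1/(1/J - 11020) = -1/(1/(-61704) - 11020) = -1/(-1/61704 - 11020) = -1/(-679978081/61704) = -1*(-61704/679978081) = 61704/679978081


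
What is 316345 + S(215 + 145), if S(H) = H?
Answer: 316705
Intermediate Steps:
316345 + S(215 + 145) = 316345 + (215 + 145) = 316345 + 360 = 316705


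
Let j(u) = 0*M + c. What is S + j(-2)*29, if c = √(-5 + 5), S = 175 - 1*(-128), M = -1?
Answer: 303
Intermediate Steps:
S = 303 (S = 175 + 128 = 303)
c = 0 (c = √0 = 0)
j(u) = 0 (j(u) = 0*(-1) + 0 = 0 + 0 = 0)
S + j(-2)*29 = 303 + 0*29 = 303 + 0 = 303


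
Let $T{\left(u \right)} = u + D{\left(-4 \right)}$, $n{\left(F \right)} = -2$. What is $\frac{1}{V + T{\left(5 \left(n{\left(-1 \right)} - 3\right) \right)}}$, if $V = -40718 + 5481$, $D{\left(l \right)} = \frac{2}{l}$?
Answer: $- \frac{2}{70525} \approx -2.8359 \cdot 10^{-5}$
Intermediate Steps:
$T{\left(u \right)} = - \frac{1}{2} + u$ ($T{\left(u \right)} = u + \frac{2}{-4} = u + 2 \left(- \frac{1}{4}\right) = u - \frac{1}{2} = - \frac{1}{2} + u$)
$V = -35237$
$\frac{1}{V + T{\left(5 \left(n{\left(-1 \right)} - 3\right) \right)}} = \frac{1}{-35237 + \left(- \frac{1}{2} + 5 \left(-2 - 3\right)\right)} = \frac{1}{-35237 + \left(- \frac{1}{2} + 5 \left(-5\right)\right)} = \frac{1}{-35237 - \frac{51}{2}} = \frac{1}{- \frac{70525}{2}} = - \frac{2}{70525}$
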